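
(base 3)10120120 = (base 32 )2HF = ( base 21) 5j3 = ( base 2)101000101111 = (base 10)2607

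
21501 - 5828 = 15673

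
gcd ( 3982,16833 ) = 181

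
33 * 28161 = 929313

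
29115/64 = 29115/64 = 454.92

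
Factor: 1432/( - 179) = -2^3 = -8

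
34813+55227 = 90040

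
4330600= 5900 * 734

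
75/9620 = 15/1924  =  0.01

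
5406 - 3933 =1473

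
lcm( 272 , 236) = 16048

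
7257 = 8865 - 1608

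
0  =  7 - 7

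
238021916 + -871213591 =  - 633191675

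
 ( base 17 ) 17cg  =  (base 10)7156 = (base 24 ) CA4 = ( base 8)15764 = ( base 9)10731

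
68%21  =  5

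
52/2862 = 26/1431= 0.02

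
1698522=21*80882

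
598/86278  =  299/43139= 0.01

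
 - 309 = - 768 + 459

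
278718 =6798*41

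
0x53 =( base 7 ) 146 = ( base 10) 83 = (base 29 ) 2P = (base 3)10002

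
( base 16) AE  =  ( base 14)c6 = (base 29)60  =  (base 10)174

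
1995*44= 87780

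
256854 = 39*6586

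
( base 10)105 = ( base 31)3c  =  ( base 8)151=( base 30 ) 3f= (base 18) 5F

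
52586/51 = 52586/51  =  1031.10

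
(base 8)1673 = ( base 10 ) 955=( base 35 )ra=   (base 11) 799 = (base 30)11P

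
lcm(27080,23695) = 189560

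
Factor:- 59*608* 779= -27944288=-2^5* 19^2*41^1*59^1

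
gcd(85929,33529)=1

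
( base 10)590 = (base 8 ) 1116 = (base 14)302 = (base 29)KA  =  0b1001001110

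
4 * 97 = 388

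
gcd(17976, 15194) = 214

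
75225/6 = 12537+1/2 = 12537.50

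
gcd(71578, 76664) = 2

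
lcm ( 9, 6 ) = 18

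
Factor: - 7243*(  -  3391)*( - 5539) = -136043451007  =  - 29^1*191^1*3391^1*  7243^1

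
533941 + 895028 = 1428969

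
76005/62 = 76005/62 = 1225.89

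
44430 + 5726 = 50156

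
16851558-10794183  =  6057375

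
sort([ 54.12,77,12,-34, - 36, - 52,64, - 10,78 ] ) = [-52, - 36,-34, - 10,12,54.12  ,  64,77,78 ]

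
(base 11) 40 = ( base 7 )62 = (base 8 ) 54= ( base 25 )1j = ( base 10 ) 44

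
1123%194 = 153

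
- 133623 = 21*( - 6363)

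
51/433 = 51/433 = 0.12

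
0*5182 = 0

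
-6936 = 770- 7706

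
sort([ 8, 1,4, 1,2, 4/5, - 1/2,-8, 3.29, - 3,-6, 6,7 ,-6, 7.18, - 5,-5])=[  -  8, - 6,-6, - 5, - 5,-3, -1/2, 4/5, 1,1,2, 3.29, 4, 6, 7,7.18,8]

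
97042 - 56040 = 41002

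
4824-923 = 3901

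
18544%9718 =8826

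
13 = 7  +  6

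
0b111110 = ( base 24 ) 2E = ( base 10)62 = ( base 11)57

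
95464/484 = 197 + 29/121 = 197.24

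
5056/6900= 1264/1725 = 0.73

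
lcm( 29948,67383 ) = 269532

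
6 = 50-44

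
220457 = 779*283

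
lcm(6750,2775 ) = 249750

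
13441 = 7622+5819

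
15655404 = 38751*404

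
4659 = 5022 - 363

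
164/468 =41/117   =  0.35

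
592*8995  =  5325040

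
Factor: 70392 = 2^3 * 3^1*7^1*419^1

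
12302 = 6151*2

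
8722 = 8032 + 690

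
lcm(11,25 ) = 275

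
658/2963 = 658/2963 = 0.22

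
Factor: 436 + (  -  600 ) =-2^2*41^1 = - 164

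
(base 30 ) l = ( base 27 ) l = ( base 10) 21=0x15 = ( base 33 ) L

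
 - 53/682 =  - 1 + 629/682= - 0.08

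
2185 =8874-6689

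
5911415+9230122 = 15141537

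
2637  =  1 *2637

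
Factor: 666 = 2^1*3^2 *37^1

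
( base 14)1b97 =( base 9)6812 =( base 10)5033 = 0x13A9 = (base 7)20450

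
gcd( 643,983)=1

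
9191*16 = 147056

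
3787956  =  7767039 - 3979083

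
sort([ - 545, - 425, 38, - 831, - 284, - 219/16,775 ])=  [ - 831, - 545, - 425, - 284, - 219/16,38, 775]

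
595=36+559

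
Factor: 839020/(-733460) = -13^(-1)*31^( - 1 )*461^1 = - 461/403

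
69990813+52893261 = 122884074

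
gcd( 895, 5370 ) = 895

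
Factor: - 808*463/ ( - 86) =187052/43 = 2^2*43^(  -  1 )*101^1 * 463^1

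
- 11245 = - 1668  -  9577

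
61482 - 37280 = 24202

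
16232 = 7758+8474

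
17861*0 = 0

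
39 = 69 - 30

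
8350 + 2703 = 11053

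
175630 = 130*1351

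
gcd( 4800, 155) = 5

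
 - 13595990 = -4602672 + -8993318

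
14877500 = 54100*275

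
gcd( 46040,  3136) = 8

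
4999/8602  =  4999/8602 = 0.58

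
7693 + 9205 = 16898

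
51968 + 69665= 121633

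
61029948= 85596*713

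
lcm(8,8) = 8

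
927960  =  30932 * 30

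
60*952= 57120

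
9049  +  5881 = 14930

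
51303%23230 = 4843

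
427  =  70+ 357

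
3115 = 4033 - 918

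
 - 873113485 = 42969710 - 916083195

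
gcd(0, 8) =8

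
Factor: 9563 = 73^1* 131^1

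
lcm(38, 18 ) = 342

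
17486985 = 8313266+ 9173719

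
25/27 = 25/27  =  0.93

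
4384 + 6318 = 10702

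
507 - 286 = 221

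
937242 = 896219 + 41023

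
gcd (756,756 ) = 756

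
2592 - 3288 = -696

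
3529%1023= 460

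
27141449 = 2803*9683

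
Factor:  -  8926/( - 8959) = 2^1*17^(-2 )* 31^( - 1)*4463^1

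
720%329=62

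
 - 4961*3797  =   - 18836917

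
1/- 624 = -1/624=-0.00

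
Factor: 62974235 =5^1*163^1*77269^1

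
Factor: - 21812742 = -2^1*3^2*7^3 * 3533^1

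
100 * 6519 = 651900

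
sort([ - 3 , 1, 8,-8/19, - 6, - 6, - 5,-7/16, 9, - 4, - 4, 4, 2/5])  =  [- 6,- 6, - 5, - 4  ,- 4, - 3,- 7/16, -8/19, 2/5, 1, 4, 8,9]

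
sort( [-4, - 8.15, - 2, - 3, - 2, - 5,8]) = [ - 8.15 , - 5, - 4, - 3, - 2, - 2,8]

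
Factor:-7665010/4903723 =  - 2^1*5^1*11^( - 1)*41^( - 1)*83^(  -  1)*131^( - 1)*766501^1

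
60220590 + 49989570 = 110210160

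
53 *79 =4187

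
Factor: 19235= 5^1 * 3847^1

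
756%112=84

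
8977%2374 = 1855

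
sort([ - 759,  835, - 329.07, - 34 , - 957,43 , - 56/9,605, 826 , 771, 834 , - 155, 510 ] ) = [ - 957 , - 759,-329.07 , - 155, - 34, - 56/9,  43, 510, 605,771, 826, 834, 835] 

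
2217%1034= 149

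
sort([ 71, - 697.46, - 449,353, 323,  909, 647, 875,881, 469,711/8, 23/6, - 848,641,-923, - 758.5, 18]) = [ - 923, - 848, - 758.5, - 697.46,-449 , 23/6,  18, 71, 711/8, 323, 353,469, 641  ,  647,875 , 881 , 909]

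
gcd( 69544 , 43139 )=1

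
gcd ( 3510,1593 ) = 27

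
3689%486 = 287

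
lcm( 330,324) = 17820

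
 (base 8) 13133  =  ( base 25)93n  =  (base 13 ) 27b3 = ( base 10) 5723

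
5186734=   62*83657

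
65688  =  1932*34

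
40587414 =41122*987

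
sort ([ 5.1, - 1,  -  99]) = [ - 99, - 1, 5.1]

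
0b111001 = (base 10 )57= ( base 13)45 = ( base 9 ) 63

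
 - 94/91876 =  - 1+ 45891/45938  =  - 0.00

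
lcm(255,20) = 1020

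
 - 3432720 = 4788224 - 8220944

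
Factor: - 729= - 3^6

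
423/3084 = 141/1028 = 0.14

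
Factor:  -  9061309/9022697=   -  19^1*103^( - 1 ) * 251^( - 1 )*349^( - 1)*476911^1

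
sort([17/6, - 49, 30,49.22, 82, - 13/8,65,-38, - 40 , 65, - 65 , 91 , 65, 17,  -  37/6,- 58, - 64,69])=[ - 65, - 64, - 58, - 49 , - 40 , - 38, - 37/6,-13/8, 17/6, 17 , 30, 49.22, 65,  65,65,69,  82 , 91 ]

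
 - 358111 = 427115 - 785226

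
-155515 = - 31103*5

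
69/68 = 1 + 1/68  =  1.01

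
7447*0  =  0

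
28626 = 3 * 9542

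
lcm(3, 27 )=27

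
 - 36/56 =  - 9/14 = - 0.64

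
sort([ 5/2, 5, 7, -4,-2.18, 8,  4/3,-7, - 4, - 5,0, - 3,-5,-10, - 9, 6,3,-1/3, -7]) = [ - 10, - 9, - 7,  -  7, - 5, - 5, - 4, - 4, - 3, - 2.18, - 1/3, 0, 4/3 , 5/2, 3, 5, 6,  7, 8] 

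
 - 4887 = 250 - 5137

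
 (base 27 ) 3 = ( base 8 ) 3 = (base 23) 3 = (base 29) 3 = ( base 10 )3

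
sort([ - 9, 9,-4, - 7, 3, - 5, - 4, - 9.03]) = [ - 9.03,-9, - 7, - 5, - 4, - 4, 3, 9 ]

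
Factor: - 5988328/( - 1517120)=2^( - 3)*5^( - 1) * 11^ ( - 1)*431^ ( - 1)*748541^1= 748541/189640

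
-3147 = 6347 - 9494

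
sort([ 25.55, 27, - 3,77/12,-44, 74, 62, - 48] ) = [ - 48,-44, - 3,  77/12, 25.55,27,62,74 ]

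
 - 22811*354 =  - 8075094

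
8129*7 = 56903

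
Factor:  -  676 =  - 2^2*13^2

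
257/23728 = 257/23728 = 0.01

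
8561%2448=1217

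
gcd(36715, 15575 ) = 35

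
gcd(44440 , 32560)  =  440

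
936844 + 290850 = 1227694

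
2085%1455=630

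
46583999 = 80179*581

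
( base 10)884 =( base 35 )P9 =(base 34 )Q0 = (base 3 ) 1012202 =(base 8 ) 1564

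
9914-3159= 6755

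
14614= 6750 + 7864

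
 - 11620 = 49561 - 61181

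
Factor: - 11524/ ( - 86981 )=2^2*43^1*67^1 * 86981^( - 1 )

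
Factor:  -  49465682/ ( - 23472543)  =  2^1*3^( - 1)*7^1*17^1 * 19^( - 1 ) * 307^1 * 677^1*411799^( - 1)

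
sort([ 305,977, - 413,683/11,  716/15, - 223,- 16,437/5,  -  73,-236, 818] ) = [ - 413, - 236, - 223, - 73,  -  16,716/15,  683/11,437/5 , 305,818,  977]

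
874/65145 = 874/65145 = 0.01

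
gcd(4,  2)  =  2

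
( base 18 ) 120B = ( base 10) 6491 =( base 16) 195b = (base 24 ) B6B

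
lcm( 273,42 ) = 546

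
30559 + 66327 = 96886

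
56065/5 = 11213= 11213.00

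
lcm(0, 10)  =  0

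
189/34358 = 189/34358 = 0.01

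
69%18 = 15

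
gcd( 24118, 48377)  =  1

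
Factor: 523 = 523^1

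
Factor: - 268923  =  -3^1*17^1*5273^1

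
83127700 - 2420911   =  80706789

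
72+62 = 134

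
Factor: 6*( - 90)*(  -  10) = 2^3*3^3*5^2 = 5400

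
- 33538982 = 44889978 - 78428960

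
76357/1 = 76357 = 76357.00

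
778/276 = 2 + 113/138 = 2.82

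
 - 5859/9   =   - 651 = -  651.00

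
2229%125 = 104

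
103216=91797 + 11419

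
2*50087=100174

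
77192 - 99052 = -21860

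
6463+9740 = 16203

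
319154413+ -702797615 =-383643202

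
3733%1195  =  148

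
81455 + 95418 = 176873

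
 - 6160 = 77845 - 84005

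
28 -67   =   - 39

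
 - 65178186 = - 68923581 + 3745395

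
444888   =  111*4008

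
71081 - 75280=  - 4199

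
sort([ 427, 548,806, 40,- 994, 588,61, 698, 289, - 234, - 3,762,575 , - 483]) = [ - 994, - 483, - 234, - 3,40,  61,289, 427, 548, 575 , 588,  698,762, 806 ] 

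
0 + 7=7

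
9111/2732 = 9111/2732 = 3.33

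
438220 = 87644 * 5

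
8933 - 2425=6508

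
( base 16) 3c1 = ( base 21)23G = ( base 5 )12321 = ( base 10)961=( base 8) 1701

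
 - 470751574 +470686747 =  - 64827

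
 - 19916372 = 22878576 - 42794948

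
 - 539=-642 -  - 103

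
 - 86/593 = - 86/593 = - 0.15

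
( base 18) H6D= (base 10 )5629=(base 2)1010111111101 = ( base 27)7jd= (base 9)7644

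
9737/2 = 9737/2=4868.50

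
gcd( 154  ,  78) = 2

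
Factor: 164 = 2^2*41^1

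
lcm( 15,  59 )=885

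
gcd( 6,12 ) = 6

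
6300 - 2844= 3456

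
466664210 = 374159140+92505070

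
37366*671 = 25072586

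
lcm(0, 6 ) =0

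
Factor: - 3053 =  - 43^1*71^1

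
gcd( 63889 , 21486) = 1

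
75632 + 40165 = 115797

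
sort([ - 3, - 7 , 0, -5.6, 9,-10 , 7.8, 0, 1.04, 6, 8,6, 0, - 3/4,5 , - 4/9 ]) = [ - 10,- 7, - 5.6,-3, - 3/4, - 4/9,0, 0, 0,1.04, 5, 6, 6, 7.8,  8, 9 ]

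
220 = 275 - 55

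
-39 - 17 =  - 56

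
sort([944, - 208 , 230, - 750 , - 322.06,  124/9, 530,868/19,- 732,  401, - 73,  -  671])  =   [ - 750,  -  732,  -  671, - 322.06, - 208 ,  -  73, 124/9,868/19,230, 401,530,944] 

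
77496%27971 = 21554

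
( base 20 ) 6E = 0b10000110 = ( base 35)3T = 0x86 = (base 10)134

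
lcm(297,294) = 29106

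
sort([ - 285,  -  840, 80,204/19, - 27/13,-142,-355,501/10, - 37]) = [ - 840, - 355,-285,-142, - 37,  -  27/13, 204/19,  501/10, 80] 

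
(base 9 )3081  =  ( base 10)2260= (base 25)3fa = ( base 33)22g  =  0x8d4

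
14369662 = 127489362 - 113119700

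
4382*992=4346944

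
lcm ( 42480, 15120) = 892080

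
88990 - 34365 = 54625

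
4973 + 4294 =9267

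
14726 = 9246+5480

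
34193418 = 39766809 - 5573391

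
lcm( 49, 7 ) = 49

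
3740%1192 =164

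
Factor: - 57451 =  - 73^1*787^1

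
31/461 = 31/461=0.07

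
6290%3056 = 178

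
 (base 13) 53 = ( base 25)2I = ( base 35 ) 1X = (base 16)44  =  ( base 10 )68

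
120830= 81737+39093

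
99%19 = 4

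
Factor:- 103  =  -103^1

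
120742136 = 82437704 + 38304432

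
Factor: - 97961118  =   - 2^1*3^1*2663^1 * 6131^1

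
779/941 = 779/941= 0.83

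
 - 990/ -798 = 165/133 = 1.24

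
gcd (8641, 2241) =1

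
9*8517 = 76653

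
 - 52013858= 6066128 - 58079986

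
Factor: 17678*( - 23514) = -2^2*3^1*3919^1*8839^1 = -415680492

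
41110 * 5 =205550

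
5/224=5/224 = 0.02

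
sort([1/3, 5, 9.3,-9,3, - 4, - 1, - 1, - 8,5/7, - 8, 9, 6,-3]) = [- 9, - 8, - 8,-4, - 3, - 1, - 1,1/3, 5/7,3,  5,6 , 9, 9.3] 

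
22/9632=11/4816 = 0.00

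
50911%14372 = 7795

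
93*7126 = 662718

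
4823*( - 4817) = -23232391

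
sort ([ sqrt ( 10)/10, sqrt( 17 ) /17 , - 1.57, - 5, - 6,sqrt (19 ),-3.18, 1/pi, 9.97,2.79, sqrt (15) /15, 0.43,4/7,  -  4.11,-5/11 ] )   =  [-6, - 5, -4.11 , - 3.18, -1.57, - 5/11 , sqrt( 17) /17,sqrt( 15 ) /15,sqrt( 10 ) /10, 1/pi , 0.43, 4/7, 2.79,sqrt(19),9.97 ] 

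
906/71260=453/35630 = 0.01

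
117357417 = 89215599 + 28141818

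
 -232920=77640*( - 3)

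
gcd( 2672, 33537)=1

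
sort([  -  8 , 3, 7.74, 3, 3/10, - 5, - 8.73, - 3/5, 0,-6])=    [ - 8.73,  -  8, - 6,-5, - 3/5, 0,3/10, 3,3, 7.74 ] 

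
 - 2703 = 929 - 3632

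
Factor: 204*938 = 2^3*3^1*7^1*17^1*67^1 = 191352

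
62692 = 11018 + 51674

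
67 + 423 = 490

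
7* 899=6293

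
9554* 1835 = 17531590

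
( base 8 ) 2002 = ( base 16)402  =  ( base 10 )1026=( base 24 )1ii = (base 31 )123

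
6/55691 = 6/55691=0.00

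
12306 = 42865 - 30559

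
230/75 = 3+1/15 =3.07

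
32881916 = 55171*596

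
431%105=11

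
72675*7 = 508725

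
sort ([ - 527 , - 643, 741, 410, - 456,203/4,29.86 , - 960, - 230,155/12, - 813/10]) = [ - 960,- 643, - 527, -456,- 230, - 813/10,  155/12, 29.86,203/4, 410,741 ]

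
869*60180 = 52296420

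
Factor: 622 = 2^1 * 311^1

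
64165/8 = 64165/8  =  8020.62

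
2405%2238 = 167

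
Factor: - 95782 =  - 2^1*83^1 * 577^1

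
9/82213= 9/82213 = 0.00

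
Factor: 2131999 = 181^1*11779^1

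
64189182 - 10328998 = 53860184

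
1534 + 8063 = 9597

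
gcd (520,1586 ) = 26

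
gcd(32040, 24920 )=3560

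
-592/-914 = 296/457 = 0.65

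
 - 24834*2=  - 49668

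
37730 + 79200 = 116930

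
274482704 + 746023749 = 1020506453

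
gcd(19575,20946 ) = 3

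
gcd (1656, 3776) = 8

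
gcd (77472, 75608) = 8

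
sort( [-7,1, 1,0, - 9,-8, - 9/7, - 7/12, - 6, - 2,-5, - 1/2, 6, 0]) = [- 9,-8,  -  7, - 6, - 5, - 2, - 9/7, - 7/12, - 1/2, 0, 0,1,1,6 ]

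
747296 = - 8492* ( - 88) 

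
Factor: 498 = 2^1*3^1 * 83^1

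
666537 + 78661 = 745198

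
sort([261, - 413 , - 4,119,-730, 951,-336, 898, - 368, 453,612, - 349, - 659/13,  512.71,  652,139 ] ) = [-730, - 413, - 368,-349, - 336, - 659/13, - 4,  119,139, 261,453,512.71, 612,652,  898, 951]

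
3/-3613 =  - 3/3613 = -  0.00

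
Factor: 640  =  2^7*5^1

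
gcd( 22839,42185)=1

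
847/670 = 847/670 = 1.26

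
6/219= 2/73 = 0.03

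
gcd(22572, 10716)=228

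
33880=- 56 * (-605)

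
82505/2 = 82505/2 = 41252.50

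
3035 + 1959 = 4994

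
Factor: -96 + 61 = -5^1 *7^1 = -35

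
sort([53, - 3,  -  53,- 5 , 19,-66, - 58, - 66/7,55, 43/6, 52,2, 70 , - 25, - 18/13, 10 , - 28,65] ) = [-66, - 58,-53, - 28,-25,- 66/7, - 5 , - 3, - 18/13, 2, 43/6,10 , 19, 52,53,  55, 65,70] 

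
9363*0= 0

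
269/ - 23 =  - 269/23 =-11.70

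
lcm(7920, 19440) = 213840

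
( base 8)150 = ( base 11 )95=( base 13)80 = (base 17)62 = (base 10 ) 104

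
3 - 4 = -1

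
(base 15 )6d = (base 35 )2X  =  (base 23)4b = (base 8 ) 147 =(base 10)103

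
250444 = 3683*68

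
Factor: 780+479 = 1259^1 = 1259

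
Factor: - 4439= -23^1*193^1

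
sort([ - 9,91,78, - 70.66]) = [-70.66, - 9, 78,91]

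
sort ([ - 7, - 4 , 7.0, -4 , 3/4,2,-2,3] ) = [ - 7, - 4 ,-4, - 2 , 3/4 , 2, 3, 7.0 ]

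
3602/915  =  3 + 857/915=3.94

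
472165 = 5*94433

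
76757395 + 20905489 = 97662884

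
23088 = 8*2886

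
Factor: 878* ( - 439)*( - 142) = 54732764 = 2^2*71^1*439^2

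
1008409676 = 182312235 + 826097441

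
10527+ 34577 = 45104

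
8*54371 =434968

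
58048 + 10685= 68733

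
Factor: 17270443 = 461^1*37463^1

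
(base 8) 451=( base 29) a7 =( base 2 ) 100101001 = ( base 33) 90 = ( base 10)297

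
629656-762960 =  - 133304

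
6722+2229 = 8951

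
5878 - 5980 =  - 102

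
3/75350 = 3/75350 = 0.00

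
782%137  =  97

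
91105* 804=73248420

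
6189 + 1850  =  8039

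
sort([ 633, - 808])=[ - 808,633]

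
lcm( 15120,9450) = 75600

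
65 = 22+43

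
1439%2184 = 1439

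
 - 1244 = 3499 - 4743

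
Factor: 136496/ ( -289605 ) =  - 304/645=- 2^4*3^( - 1)*5^( - 1)*19^1 *43^( - 1) 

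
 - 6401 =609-7010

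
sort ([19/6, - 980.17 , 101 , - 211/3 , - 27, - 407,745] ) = [-980.17, - 407, - 211/3,  -  27 , 19/6,101,  745 ] 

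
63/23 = 2 + 17/23 = 2.74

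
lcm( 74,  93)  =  6882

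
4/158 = 2/79  =  0.03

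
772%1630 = 772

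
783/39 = 20 + 1/13 = 20.08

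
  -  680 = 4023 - 4703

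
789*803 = 633567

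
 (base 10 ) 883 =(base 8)1563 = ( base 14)471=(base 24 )1CJ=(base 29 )11D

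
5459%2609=241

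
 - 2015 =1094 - 3109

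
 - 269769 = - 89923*3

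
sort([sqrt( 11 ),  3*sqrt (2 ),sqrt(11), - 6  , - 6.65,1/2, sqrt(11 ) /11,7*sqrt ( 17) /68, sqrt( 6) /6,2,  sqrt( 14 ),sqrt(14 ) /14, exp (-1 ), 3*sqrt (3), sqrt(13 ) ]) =[-6.65, -6, sqrt (14 ) /14,sqrt (11)/11, exp( - 1 ),sqrt( 6) /6 , 7*sqrt( 17) /68,1/2, 2,  sqrt(11),sqrt( 11),  sqrt( 13),sqrt(14), 3*sqrt (2), 3*sqrt(3)]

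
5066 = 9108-4042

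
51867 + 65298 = 117165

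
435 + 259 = 694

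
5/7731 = 5/7731 = 0.00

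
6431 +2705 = 9136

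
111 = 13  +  98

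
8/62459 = 8/62459 = 0.00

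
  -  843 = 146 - 989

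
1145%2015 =1145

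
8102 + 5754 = 13856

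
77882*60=4672920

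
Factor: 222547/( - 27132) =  - 2^( - 2) * 3^( - 1)*7^(  -  1)*13^1*53^1 =- 689/84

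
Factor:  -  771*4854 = - 3742434 =-2^1*3^2*257^1*809^1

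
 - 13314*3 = -39942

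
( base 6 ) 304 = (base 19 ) 5h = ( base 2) 1110000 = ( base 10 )112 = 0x70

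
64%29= 6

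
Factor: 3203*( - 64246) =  - 205779938 = - 2^1*7^1*13^1*353^1 * 3203^1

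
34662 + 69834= 104496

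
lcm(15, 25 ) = 75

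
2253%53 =27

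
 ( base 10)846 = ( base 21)1j6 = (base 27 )149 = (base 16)34E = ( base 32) QE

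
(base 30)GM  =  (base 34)EQ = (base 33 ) f7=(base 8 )766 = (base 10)502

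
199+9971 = 10170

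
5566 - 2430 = 3136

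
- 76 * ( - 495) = 37620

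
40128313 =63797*629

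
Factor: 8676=2^2*3^2*241^1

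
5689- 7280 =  - 1591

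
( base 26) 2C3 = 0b11010000011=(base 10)1667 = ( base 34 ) 1f1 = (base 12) B6B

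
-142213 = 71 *(-2003 )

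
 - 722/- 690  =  1 + 16/345 = 1.05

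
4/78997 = 4/78997 = 0.00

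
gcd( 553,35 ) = 7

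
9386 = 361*26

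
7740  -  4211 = 3529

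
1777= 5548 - 3771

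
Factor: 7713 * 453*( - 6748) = -23577437772=- 2^2 * 3^3*7^1*151^1 *241^1*857^1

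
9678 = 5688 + 3990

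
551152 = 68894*8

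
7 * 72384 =506688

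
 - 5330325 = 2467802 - 7798127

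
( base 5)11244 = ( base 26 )15i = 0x338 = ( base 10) 824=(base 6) 3452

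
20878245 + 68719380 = 89597625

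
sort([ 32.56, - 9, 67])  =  [- 9, 32.56,67 ] 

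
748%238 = 34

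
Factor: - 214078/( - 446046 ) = 3^( - 1 )*17^( - 1 )*29^1*3691^1*4373^( - 1)=107039/223023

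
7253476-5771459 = 1482017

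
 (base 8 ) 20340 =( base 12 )4a54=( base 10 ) 8416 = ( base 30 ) 9ag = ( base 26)CBI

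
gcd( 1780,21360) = 1780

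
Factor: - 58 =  - 2^1* 29^1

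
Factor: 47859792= 2^4*3^1*41^1*83^1*293^1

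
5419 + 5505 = 10924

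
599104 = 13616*44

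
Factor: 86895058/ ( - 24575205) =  - 2^1*3^( - 1 )*5^(-1)*17^1 * 23^1*111119^1*1638347^(  -  1)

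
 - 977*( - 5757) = 5624589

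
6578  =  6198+380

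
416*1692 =703872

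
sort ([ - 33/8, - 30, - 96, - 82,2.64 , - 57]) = [ - 96 , - 82, - 57, - 30,- 33/8, 2.64] 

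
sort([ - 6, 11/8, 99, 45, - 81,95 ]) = [-81, - 6,11/8, 45,95,99]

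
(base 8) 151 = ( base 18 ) 5f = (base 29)3i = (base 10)105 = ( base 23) 4D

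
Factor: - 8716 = -2^2*2179^1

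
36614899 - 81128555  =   - 44513656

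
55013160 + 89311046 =144324206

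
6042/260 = 3021/130 = 23.24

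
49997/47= 1063+36/47 = 1063.77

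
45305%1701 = 1079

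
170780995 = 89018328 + 81762667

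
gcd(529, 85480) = 1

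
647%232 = 183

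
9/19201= 9/19201= 0.00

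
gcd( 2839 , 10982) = 17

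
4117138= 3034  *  1357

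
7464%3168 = 1128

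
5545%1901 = 1743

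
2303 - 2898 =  - 595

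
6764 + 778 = 7542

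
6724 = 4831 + 1893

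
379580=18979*20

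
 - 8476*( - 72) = 610272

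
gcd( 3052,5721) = 1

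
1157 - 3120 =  - 1963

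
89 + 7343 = 7432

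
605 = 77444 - 76839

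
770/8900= 77/890 = 0.09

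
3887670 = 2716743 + 1170927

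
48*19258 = 924384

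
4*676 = 2704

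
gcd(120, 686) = 2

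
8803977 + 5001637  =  13805614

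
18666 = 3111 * 6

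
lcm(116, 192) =5568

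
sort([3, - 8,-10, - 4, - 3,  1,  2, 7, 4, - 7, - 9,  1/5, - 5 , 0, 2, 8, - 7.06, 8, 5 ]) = [ - 10, - 9, - 8,- 7.06,-7, - 5, - 4, - 3 , 0, 1/5 , 1,2,2,  3, 4, 5,7, 8, 8 ] 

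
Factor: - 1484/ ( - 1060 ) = 7/5 = 5^( - 1 )*7^1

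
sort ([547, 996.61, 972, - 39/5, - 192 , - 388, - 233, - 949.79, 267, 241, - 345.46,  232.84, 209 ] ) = [ - 949.79, - 388, - 345.46, - 233,  -  192, - 39/5,  209,  232.84, 241, 267 , 547,972,996.61]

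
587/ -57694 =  - 1  +  57107/57694  =  - 0.01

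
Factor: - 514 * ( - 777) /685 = 399378/685  =  2^1*3^1*5^ ( - 1)*7^1*37^1*137^ (- 1)*257^1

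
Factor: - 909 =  - 3^2*101^1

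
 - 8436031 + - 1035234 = -9471265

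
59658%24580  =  10498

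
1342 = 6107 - 4765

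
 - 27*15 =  - 405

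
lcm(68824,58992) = 412944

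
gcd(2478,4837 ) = 7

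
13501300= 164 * 82325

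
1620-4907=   -  3287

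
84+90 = 174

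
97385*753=73330905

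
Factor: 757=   757^1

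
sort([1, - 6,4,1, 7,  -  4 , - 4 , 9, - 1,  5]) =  [ - 6 , - 4, - 4, - 1, 1, 1,4,5 , 7,9]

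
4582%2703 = 1879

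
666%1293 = 666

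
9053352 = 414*21868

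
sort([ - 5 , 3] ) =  [ - 5,3 ] 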